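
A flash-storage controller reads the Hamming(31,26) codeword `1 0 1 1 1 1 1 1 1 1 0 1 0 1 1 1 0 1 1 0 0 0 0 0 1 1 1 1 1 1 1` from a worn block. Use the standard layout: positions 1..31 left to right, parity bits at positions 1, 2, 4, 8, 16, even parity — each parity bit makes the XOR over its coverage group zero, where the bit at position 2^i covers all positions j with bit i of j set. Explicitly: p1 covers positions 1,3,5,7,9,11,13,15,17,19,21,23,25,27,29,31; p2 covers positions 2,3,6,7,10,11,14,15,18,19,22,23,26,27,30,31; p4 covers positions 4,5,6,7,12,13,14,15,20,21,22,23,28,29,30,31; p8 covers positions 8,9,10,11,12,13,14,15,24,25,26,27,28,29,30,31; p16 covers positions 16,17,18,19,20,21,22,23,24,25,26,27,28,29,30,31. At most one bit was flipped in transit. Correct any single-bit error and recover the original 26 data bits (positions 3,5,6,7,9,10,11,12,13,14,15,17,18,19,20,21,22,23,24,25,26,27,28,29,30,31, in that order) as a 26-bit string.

s1: b1⊕b3⊕b5⊕b7⊕b9⊕b11⊕b13⊕b15⊕b17⊕b19⊕b21⊕b23⊕b25⊕b27⊕b29⊕b31 = 1⊕1⊕1⊕1⊕1⊕0⊕0⊕1⊕0⊕1⊕0⊕0⊕1⊕1⊕1⊕1 = 1
s2: b2⊕b3⊕b6⊕b7⊕b10⊕b11⊕b14⊕b15⊕b18⊕b19⊕b22⊕b23⊕b26⊕b27⊕b30⊕b31 = 0⊕1⊕1⊕1⊕1⊕0⊕1⊕1⊕1⊕1⊕0⊕0⊕1⊕1⊕1⊕1 = 0
s4: b4⊕b5⊕b6⊕b7⊕b12⊕b13⊕b14⊕b15⊕b20⊕b21⊕b22⊕b23⊕b28⊕b29⊕b30⊕b31 = 1⊕1⊕1⊕1⊕1⊕0⊕1⊕1⊕0⊕0⊕0⊕0⊕1⊕1⊕1⊕1 = 1
s8: b8⊕b9⊕b10⊕b11⊕b12⊕b13⊕b14⊕b15⊕b24⊕b25⊕b26⊕b27⊕b28⊕b29⊕b30⊕b31 = 1⊕1⊕1⊕0⊕1⊕0⊕1⊕1⊕0⊕1⊕1⊕1⊕1⊕1⊕1⊕1 = 1
s16: b16⊕b17⊕b18⊕b19⊕b20⊕b21⊕b22⊕b23⊕b24⊕b25⊕b26⊕b27⊕b28⊕b29⊕b30⊕b31 = 1⊕0⊕1⊕1⊕0⊕0⊕0⊕0⊕0⊕1⊕1⊕1⊕1⊕1⊕1⊕1 = 0
Syndrome (s16...s1) = 01101 → position 13.
Flip bit 13: corrected codeword = 1011111111011111011000001111111
Data bits at positions 3,5,6,7,9,10,11,12,13,14,15,17,18,19,20,21,22,23,24,25,26,27,28,29,30,31: 11111101111011000001111111

11111101111011000001111111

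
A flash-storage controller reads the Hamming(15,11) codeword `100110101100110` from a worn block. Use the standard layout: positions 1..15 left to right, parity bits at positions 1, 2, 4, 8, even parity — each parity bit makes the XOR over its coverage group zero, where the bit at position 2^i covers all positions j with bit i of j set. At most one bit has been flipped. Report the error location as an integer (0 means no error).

7

s1: b1⊕b3⊕b5⊕b7⊕b9⊕b11⊕b13⊕b15 = 1⊕0⊕1⊕1⊕1⊕0⊕1⊕0 = 1
s2: b2⊕b3⊕b6⊕b7⊕b10⊕b11⊕b14⊕b15 = 0⊕0⊕0⊕1⊕1⊕0⊕1⊕0 = 1
s4: b4⊕b5⊕b6⊕b7⊕b12⊕b13⊕b14⊕b15 = 1⊕1⊕0⊕1⊕0⊕1⊕1⊕0 = 1
s8: b8⊕b9⊕b10⊕b11⊕b12⊕b13⊕b14⊕b15 = 0⊕1⊕1⊕0⊕0⊕1⊕1⊕0 = 0
Syndrome (s8...s1) = 0111 → position 7.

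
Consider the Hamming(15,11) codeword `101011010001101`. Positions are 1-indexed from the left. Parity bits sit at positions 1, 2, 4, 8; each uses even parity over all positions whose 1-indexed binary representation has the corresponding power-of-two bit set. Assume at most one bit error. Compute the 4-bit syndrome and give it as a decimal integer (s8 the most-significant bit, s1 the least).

s1: b1⊕b3⊕b5⊕b7⊕b9⊕b11⊕b13⊕b15 = 1⊕1⊕1⊕0⊕0⊕0⊕1⊕1 = 1
s2: b2⊕b3⊕b6⊕b7⊕b10⊕b11⊕b14⊕b15 = 0⊕1⊕1⊕0⊕0⊕0⊕0⊕1 = 1
s4: b4⊕b5⊕b6⊕b7⊕b12⊕b13⊕b14⊕b15 = 0⊕1⊕1⊕0⊕1⊕1⊕0⊕1 = 1
s8: b8⊕b9⊕b10⊕b11⊕b12⊕b13⊕b14⊕b15 = 1⊕0⊕0⊕0⊕1⊕1⊕0⊕1 = 0
Syndrome (s8...s1) = 0111 → position 7.

7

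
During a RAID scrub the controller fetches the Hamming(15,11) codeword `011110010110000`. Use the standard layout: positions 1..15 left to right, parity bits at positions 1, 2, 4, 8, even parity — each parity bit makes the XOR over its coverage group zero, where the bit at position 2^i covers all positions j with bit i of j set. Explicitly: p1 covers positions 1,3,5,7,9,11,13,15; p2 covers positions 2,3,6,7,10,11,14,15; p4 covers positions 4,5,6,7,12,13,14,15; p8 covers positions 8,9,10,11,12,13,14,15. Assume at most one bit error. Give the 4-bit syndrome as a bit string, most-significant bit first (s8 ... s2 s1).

1001

s1: b1⊕b3⊕b5⊕b7⊕b9⊕b11⊕b13⊕b15 = 0⊕1⊕1⊕0⊕0⊕1⊕0⊕0 = 1
s2: b2⊕b3⊕b6⊕b7⊕b10⊕b11⊕b14⊕b15 = 1⊕1⊕0⊕0⊕1⊕1⊕0⊕0 = 0
s4: b4⊕b5⊕b6⊕b7⊕b12⊕b13⊕b14⊕b15 = 1⊕1⊕0⊕0⊕0⊕0⊕0⊕0 = 0
s8: b8⊕b9⊕b10⊕b11⊕b12⊕b13⊕b14⊕b15 = 1⊕0⊕1⊕1⊕0⊕0⊕0⊕0 = 1
Syndrome (s8...s1) = 1001 → position 9.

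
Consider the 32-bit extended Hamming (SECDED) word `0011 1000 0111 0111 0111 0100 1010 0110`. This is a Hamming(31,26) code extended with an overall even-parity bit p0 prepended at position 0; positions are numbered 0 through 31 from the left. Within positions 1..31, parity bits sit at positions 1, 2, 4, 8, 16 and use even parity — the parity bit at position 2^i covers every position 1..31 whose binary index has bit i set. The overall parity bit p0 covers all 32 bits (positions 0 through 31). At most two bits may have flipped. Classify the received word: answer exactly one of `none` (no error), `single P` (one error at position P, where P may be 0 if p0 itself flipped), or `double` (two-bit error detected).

single 5

s1: b1⊕b3⊕b5⊕b7⊕b9⊕b11⊕b13⊕b15⊕b17⊕b19⊕b21⊕b23⊕b25⊕b27⊕b29⊕b31 = 0⊕1⊕0⊕0⊕1⊕1⊕1⊕1⊕1⊕1⊕1⊕0⊕0⊕0⊕1⊕0 = 1
s2: b2⊕b3⊕b6⊕b7⊕b10⊕b11⊕b14⊕b15⊕b18⊕b19⊕b22⊕b23⊕b26⊕b27⊕b30⊕b31 = 1⊕1⊕0⊕0⊕1⊕1⊕1⊕1⊕1⊕1⊕0⊕0⊕1⊕0⊕1⊕0 = 0
s4: b4⊕b5⊕b6⊕b7⊕b12⊕b13⊕b14⊕b15⊕b20⊕b21⊕b22⊕b23⊕b28⊕b29⊕b30⊕b31 = 1⊕0⊕0⊕0⊕0⊕1⊕1⊕1⊕0⊕1⊕0⊕0⊕0⊕1⊕1⊕0 = 1
s8: b8⊕b9⊕b10⊕b11⊕b12⊕b13⊕b14⊕b15⊕b24⊕b25⊕b26⊕b27⊕b28⊕b29⊕b30⊕b31 = 0⊕1⊕1⊕1⊕0⊕1⊕1⊕1⊕1⊕0⊕1⊕0⊕0⊕1⊕1⊕0 = 0
s16: b16⊕b17⊕b18⊕b19⊕b20⊕b21⊕b22⊕b23⊕b24⊕b25⊕b26⊕b27⊕b28⊕b29⊕b30⊕b31 = 0⊕1⊕1⊕1⊕0⊕1⊕0⊕0⊕1⊕0⊕1⊕0⊕0⊕1⊕1⊕0 = 0
Syndrome (s16...s1) = 00101 → position 5.
Overall parity (XOR of all 32 bits, including p0): 0⊕0⊕1⊕1⊕1⊕0⊕0⊕0⊕0⊕1⊕1⊕1⊕0⊕1⊕1⊕1⊕0⊕1⊕1⊕1⊕0⊕1⊕0⊕0⊕1⊕0⊕1⊕0⊕0⊕1⊕1⊕0 = 1
Overall=1, syndrome position=5 → single-bit error at position 5.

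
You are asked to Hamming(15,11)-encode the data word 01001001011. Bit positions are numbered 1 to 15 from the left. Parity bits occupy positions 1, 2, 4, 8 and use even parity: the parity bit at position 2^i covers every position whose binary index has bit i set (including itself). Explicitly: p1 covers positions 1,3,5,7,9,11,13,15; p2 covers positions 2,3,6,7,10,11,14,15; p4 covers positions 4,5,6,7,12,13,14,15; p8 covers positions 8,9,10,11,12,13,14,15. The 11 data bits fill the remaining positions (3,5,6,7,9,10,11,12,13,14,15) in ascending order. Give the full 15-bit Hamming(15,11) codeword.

100010001001011

Place data bits at non-power-of-two positions: b3=0, b5=1, b6=0, b7=0, b9=1, b10=0, b11=0, b12=1, b13=0, b14=1, b15=1.
p1 = XOR of data positions {3,5,7,9,11,13,15} = 0⊕1⊕0⊕1⊕0⊕0⊕1 = 1
p2 = XOR of data positions {3,6,7,10,11,14,15} = 0⊕0⊕0⊕0⊕0⊕1⊕1 = 0
p4 = XOR of data positions {5,6,7,12,13,14,15} = 1⊕0⊕0⊕1⊕0⊕1⊕1 = 0
p8 = XOR of data positions {9,10,11,12,13,14,15} = 1⊕0⊕0⊕1⊕0⊕1⊕1 = 0
Codeword b1..b15 = 100010001001011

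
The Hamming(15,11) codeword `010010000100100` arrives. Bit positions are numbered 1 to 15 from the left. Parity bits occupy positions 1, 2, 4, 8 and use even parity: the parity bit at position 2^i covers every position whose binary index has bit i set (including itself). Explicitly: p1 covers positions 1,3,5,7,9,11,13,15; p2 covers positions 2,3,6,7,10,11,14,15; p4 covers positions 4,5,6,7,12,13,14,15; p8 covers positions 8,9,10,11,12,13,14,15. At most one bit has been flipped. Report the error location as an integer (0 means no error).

0

s1: b1⊕b3⊕b5⊕b7⊕b9⊕b11⊕b13⊕b15 = 0⊕0⊕1⊕0⊕0⊕0⊕1⊕0 = 0
s2: b2⊕b3⊕b6⊕b7⊕b10⊕b11⊕b14⊕b15 = 1⊕0⊕0⊕0⊕1⊕0⊕0⊕0 = 0
s4: b4⊕b5⊕b6⊕b7⊕b12⊕b13⊕b14⊕b15 = 0⊕1⊕0⊕0⊕0⊕1⊕0⊕0 = 0
s8: b8⊕b9⊕b10⊕b11⊕b12⊕b13⊕b14⊕b15 = 0⊕0⊕1⊕0⊕0⊕1⊕0⊕0 = 0
Syndrome (s8...s1) = 0000 → position 0 (no error).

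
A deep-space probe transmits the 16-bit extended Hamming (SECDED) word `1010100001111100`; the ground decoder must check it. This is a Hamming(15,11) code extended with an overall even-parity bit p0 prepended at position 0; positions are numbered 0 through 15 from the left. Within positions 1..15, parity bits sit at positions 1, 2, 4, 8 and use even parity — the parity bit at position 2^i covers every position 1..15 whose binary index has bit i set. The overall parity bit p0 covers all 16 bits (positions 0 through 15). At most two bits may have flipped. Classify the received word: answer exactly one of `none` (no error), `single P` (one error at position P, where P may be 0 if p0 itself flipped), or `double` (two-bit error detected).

double

s1: b1⊕b3⊕b5⊕b7⊕b9⊕b11⊕b13⊕b15 = 0⊕0⊕0⊕0⊕1⊕1⊕1⊕0 = 1
s2: b2⊕b3⊕b6⊕b7⊕b10⊕b11⊕b14⊕b15 = 1⊕0⊕0⊕0⊕1⊕1⊕0⊕0 = 1
s4: b4⊕b5⊕b6⊕b7⊕b12⊕b13⊕b14⊕b15 = 1⊕0⊕0⊕0⊕1⊕1⊕0⊕0 = 1
s8: b8⊕b9⊕b10⊕b11⊕b12⊕b13⊕b14⊕b15 = 0⊕1⊕1⊕1⊕1⊕1⊕0⊕0 = 1
Syndrome (s8...s1) = 1111 → position 15.
Overall parity (XOR of all 16 bits, including p0): 1⊕0⊕1⊕0⊕1⊕0⊕0⊕0⊕0⊕1⊕1⊕1⊕1⊕1⊕0⊕0 = 0
Overall=0, syndrome position=15 → double-bit error detected (uncorrectable).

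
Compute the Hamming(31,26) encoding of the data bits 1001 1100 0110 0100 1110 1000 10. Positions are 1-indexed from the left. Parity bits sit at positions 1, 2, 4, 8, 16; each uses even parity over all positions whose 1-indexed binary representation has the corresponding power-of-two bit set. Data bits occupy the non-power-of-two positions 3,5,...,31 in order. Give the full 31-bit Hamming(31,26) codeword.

0010001111000110001001110100010

Place data bits at non-power-of-two positions: b3=1, b5=0, b6=0, b7=1, b9=1, b10=1, b11=0, b12=0, b13=0, b14=1, b15=1, b17=0, b18=0, b19=1, b20=0, b21=0, b22=1, b23=1, b24=1, b25=0, b26=1, b27=0, b28=0, b29=0, b30=1, b31=0.
p1 = XOR of data positions {3,5,7,9,11,13,15,17,19,21,23,25,27,29,31} = 1⊕0⊕1⊕1⊕0⊕0⊕1⊕0⊕1⊕0⊕1⊕0⊕0⊕0⊕0 = 0
p2 = XOR of data positions {3,6,7,10,11,14,15,18,19,22,23,26,27,30,31} = 1⊕0⊕1⊕1⊕0⊕1⊕1⊕0⊕1⊕1⊕1⊕1⊕0⊕1⊕0 = 0
p4 = XOR of data positions {5,6,7,12,13,14,15,20,21,22,23,28,29,30,31} = 0⊕0⊕1⊕0⊕0⊕1⊕1⊕0⊕0⊕1⊕1⊕0⊕0⊕1⊕0 = 0
p8 = XOR of data positions {9,10,11,12,13,14,15,24,25,26,27,28,29,30,31} = 1⊕1⊕0⊕0⊕0⊕1⊕1⊕1⊕0⊕1⊕0⊕0⊕0⊕1⊕0 = 1
p16 = XOR of data positions {17,18,19,20,21,22,23,24,25,26,27,28,29,30,31} = 0⊕0⊕1⊕0⊕0⊕1⊕1⊕1⊕0⊕1⊕0⊕0⊕0⊕1⊕0 = 0
Codeword b1..b31 = 0010001111000110001001110100010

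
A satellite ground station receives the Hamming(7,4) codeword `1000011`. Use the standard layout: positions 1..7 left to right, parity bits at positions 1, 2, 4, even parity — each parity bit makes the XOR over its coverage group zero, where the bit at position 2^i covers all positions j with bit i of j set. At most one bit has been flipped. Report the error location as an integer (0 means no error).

0

s1: b1⊕b3⊕b5⊕b7 = 1⊕0⊕0⊕1 = 0
s2: b2⊕b3⊕b6⊕b7 = 0⊕0⊕1⊕1 = 0
s4: b4⊕b5⊕b6⊕b7 = 0⊕0⊕1⊕1 = 0
Syndrome (s4...s1) = 000 → position 0 (no error).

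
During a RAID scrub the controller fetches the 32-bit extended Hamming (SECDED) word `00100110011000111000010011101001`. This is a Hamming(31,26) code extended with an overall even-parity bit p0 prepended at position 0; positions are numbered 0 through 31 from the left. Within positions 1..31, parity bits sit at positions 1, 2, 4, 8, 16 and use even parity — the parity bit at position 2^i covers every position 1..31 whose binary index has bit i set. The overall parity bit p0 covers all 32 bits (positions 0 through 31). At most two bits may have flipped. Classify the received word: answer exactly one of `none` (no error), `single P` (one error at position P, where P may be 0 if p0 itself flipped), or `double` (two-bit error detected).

double

s1: b1⊕b3⊕b5⊕b7⊕b9⊕b11⊕b13⊕b15⊕b17⊕b19⊕b21⊕b23⊕b25⊕b27⊕b29⊕b31 = 0⊕0⊕1⊕0⊕1⊕0⊕0⊕1⊕0⊕0⊕1⊕0⊕1⊕0⊕0⊕1 = 0
s2: b2⊕b3⊕b6⊕b7⊕b10⊕b11⊕b14⊕b15⊕b18⊕b19⊕b22⊕b23⊕b26⊕b27⊕b30⊕b31 = 1⊕0⊕1⊕0⊕1⊕0⊕1⊕1⊕0⊕0⊕0⊕0⊕1⊕0⊕0⊕1 = 1
s4: b4⊕b5⊕b6⊕b7⊕b12⊕b13⊕b14⊕b15⊕b20⊕b21⊕b22⊕b23⊕b28⊕b29⊕b30⊕b31 = 0⊕1⊕1⊕0⊕0⊕0⊕1⊕1⊕0⊕1⊕0⊕0⊕1⊕0⊕0⊕1 = 1
s8: b8⊕b9⊕b10⊕b11⊕b12⊕b13⊕b14⊕b15⊕b24⊕b25⊕b26⊕b27⊕b28⊕b29⊕b30⊕b31 = 0⊕1⊕1⊕0⊕0⊕0⊕1⊕1⊕1⊕1⊕1⊕0⊕1⊕0⊕0⊕1 = 1
s16: b16⊕b17⊕b18⊕b19⊕b20⊕b21⊕b22⊕b23⊕b24⊕b25⊕b26⊕b27⊕b28⊕b29⊕b30⊕b31 = 1⊕0⊕0⊕0⊕0⊕1⊕0⊕0⊕1⊕1⊕1⊕0⊕1⊕0⊕0⊕1 = 1
Syndrome (s16...s1) = 11110 → position 30.
Overall parity (XOR of all 32 bits, including p0): 0⊕0⊕1⊕0⊕0⊕1⊕1⊕0⊕0⊕1⊕1⊕0⊕0⊕0⊕1⊕1⊕1⊕0⊕0⊕0⊕0⊕1⊕0⊕0⊕1⊕1⊕1⊕0⊕1⊕0⊕0⊕1 = 0
Overall=0, syndrome position=30 → double-bit error detected (uncorrectable).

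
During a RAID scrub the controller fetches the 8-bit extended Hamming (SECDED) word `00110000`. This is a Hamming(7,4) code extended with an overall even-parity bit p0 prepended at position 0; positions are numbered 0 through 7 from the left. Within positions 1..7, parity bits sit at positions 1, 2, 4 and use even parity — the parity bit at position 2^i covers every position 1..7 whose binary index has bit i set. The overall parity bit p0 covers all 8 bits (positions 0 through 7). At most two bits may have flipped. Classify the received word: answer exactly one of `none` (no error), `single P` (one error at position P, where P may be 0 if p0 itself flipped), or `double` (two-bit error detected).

double

s1: b1⊕b3⊕b5⊕b7 = 0⊕1⊕0⊕0 = 1
s2: b2⊕b3⊕b6⊕b7 = 1⊕1⊕0⊕0 = 0
s4: b4⊕b5⊕b6⊕b7 = 0⊕0⊕0⊕0 = 0
Syndrome (s4...s1) = 001 → position 1.
Overall parity (XOR of all 8 bits, including p0): 0⊕0⊕1⊕1⊕0⊕0⊕0⊕0 = 0
Overall=0, syndrome position=1 → double-bit error detected (uncorrectable).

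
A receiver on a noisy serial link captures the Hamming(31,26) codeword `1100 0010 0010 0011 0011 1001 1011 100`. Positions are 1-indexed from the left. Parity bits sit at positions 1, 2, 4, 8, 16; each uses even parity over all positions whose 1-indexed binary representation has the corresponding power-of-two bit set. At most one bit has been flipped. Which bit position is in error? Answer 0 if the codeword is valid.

25

s1: b1⊕b3⊕b5⊕b7⊕b9⊕b11⊕b13⊕b15⊕b17⊕b19⊕b21⊕b23⊕b25⊕b27⊕b29⊕b31 = 1⊕0⊕0⊕1⊕0⊕1⊕0⊕1⊕0⊕1⊕1⊕0⊕1⊕1⊕1⊕0 = 1
s2: b2⊕b3⊕b6⊕b7⊕b10⊕b11⊕b14⊕b15⊕b18⊕b19⊕b22⊕b23⊕b26⊕b27⊕b30⊕b31 = 1⊕0⊕0⊕1⊕0⊕1⊕0⊕1⊕0⊕1⊕0⊕0⊕0⊕1⊕0⊕0 = 0
s4: b4⊕b5⊕b6⊕b7⊕b12⊕b13⊕b14⊕b15⊕b20⊕b21⊕b22⊕b23⊕b28⊕b29⊕b30⊕b31 = 0⊕0⊕0⊕1⊕0⊕0⊕0⊕1⊕1⊕1⊕0⊕0⊕1⊕1⊕0⊕0 = 0
s8: b8⊕b9⊕b10⊕b11⊕b12⊕b13⊕b14⊕b15⊕b24⊕b25⊕b26⊕b27⊕b28⊕b29⊕b30⊕b31 = 0⊕0⊕0⊕1⊕0⊕0⊕0⊕1⊕1⊕1⊕0⊕1⊕1⊕1⊕0⊕0 = 1
s16: b16⊕b17⊕b18⊕b19⊕b20⊕b21⊕b22⊕b23⊕b24⊕b25⊕b26⊕b27⊕b28⊕b29⊕b30⊕b31 = 1⊕0⊕0⊕1⊕1⊕1⊕0⊕0⊕1⊕1⊕0⊕1⊕1⊕1⊕0⊕0 = 1
Syndrome (s16...s1) = 11001 → position 25.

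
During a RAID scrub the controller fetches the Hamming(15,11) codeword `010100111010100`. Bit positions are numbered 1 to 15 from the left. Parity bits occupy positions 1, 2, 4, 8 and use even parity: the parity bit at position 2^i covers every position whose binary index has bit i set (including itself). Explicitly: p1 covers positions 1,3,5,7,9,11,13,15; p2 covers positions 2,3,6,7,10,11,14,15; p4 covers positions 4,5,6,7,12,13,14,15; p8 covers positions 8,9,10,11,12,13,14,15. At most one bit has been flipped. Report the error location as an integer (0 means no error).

s1: b1⊕b3⊕b5⊕b7⊕b9⊕b11⊕b13⊕b15 = 0⊕0⊕0⊕1⊕1⊕1⊕1⊕0 = 0
s2: b2⊕b3⊕b6⊕b7⊕b10⊕b11⊕b14⊕b15 = 1⊕0⊕0⊕1⊕0⊕1⊕0⊕0 = 1
s4: b4⊕b5⊕b6⊕b7⊕b12⊕b13⊕b14⊕b15 = 1⊕0⊕0⊕1⊕0⊕1⊕0⊕0 = 1
s8: b8⊕b9⊕b10⊕b11⊕b12⊕b13⊕b14⊕b15 = 1⊕1⊕0⊕1⊕0⊕1⊕0⊕0 = 0
Syndrome (s8...s1) = 0110 → position 6.

6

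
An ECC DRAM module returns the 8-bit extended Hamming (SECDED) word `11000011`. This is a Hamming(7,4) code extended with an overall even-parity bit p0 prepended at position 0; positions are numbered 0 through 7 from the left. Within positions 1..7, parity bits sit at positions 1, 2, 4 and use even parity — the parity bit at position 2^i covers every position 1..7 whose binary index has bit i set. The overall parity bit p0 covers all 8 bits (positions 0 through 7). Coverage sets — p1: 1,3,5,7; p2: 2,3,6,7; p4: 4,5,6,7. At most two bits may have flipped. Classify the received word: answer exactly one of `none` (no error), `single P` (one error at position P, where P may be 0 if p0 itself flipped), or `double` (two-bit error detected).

none

s1: b1⊕b3⊕b5⊕b7 = 1⊕0⊕0⊕1 = 0
s2: b2⊕b3⊕b6⊕b7 = 0⊕0⊕1⊕1 = 0
s4: b4⊕b5⊕b6⊕b7 = 0⊕0⊕1⊕1 = 0
Syndrome (s4...s1) = 000 → position 0 (no error).
Overall parity (XOR of all 8 bits, including p0): 1⊕1⊕0⊕0⊕0⊕0⊕1⊕1 = 0
Overall=0, syndrome position=0 → no error.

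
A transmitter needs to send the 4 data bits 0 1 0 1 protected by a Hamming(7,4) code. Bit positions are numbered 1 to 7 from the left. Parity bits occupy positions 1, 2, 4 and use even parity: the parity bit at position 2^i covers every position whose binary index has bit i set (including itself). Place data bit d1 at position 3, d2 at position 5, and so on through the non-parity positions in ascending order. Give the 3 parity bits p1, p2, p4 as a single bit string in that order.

Place data bits at non-power-of-two positions: b3=0, b5=1, b6=0, b7=1.
p1 = XOR of data positions {3,5,7} = 0⊕1⊕1 = 0
p2 = XOR of data positions {3,6,7} = 0⊕0⊕1 = 1
p4 = XOR of data positions {5,6,7} = 1⊕0⊕1 = 0
Parity bits p1,p2,p4 = 010

010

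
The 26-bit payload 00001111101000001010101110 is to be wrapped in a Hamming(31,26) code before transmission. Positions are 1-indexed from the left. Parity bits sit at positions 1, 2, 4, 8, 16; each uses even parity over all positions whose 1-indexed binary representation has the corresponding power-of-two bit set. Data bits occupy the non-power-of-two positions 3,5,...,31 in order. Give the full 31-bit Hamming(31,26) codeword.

Place data bits at non-power-of-two positions: b3=0, b5=0, b6=0, b7=0, b9=1, b10=1, b11=1, b12=1, b13=1, b14=0, b15=1, b17=0, b18=0, b19=0, b20=0, b21=0, b22=1, b23=0, b24=1, b25=0, b26=1, b27=0, b28=1, b29=1, b30=1, b31=0.
p1 = XOR of data positions {3,5,7,9,11,13,15,17,19,21,23,25,27,29,31} = 0⊕0⊕0⊕1⊕1⊕1⊕1⊕0⊕0⊕0⊕0⊕0⊕0⊕1⊕0 = 1
p2 = XOR of data positions {3,6,7,10,11,14,15,18,19,22,23,26,27,30,31} = 0⊕0⊕0⊕1⊕1⊕0⊕1⊕0⊕0⊕1⊕0⊕1⊕0⊕1⊕0 = 0
p4 = XOR of data positions {5,6,7,12,13,14,15,20,21,22,23,28,29,30,31} = 0⊕0⊕0⊕1⊕1⊕0⊕1⊕0⊕0⊕1⊕0⊕1⊕1⊕1⊕0 = 1
p8 = XOR of data positions {9,10,11,12,13,14,15,24,25,26,27,28,29,30,31} = 1⊕1⊕1⊕1⊕1⊕0⊕1⊕1⊕0⊕1⊕0⊕1⊕1⊕1⊕0 = 1
p16 = XOR of data positions {17,18,19,20,21,22,23,24,25,26,27,28,29,30,31} = 0⊕0⊕0⊕0⊕0⊕1⊕0⊕1⊕0⊕1⊕0⊕1⊕1⊕1⊕0 = 0
Codeword b1..b31 = 1001000111111010000001010101110

1001000111111010000001010101110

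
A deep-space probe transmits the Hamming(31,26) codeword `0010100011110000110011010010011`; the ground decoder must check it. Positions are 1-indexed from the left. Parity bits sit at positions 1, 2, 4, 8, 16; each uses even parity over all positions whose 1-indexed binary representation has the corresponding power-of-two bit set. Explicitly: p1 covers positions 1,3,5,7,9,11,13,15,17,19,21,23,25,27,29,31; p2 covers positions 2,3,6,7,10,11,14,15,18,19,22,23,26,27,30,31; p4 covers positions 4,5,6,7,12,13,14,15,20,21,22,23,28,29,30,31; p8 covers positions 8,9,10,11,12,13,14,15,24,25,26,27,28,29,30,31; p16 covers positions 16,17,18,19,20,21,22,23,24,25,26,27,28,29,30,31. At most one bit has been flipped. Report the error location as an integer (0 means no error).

s1: b1⊕b3⊕b5⊕b7⊕b9⊕b11⊕b13⊕b15⊕b17⊕b19⊕b21⊕b23⊕b25⊕b27⊕b29⊕b31 = 0⊕1⊕1⊕0⊕1⊕1⊕0⊕0⊕1⊕0⊕1⊕0⊕0⊕1⊕0⊕1 = 0
s2: b2⊕b3⊕b6⊕b7⊕b10⊕b11⊕b14⊕b15⊕b18⊕b19⊕b22⊕b23⊕b26⊕b27⊕b30⊕b31 = 0⊕1⊕0⊕0⊕1⊕1⊕0⊕0⊕1⊕0⊕1⊕0⊕0⊕1⊕1⊕1 = 0
s4: b4⊕b5⊕b6⊕b7⊕b12⊕b13⊕b14⊕b15⊕b20⊕b21⊕b22⊕b23⊕b28⊕b29⊕b30⊕b31 = 0⊕1⊕0⊕0⊕1⊕0⊕0⊕0⊕0⊕1⊕1⊕0⊕0⊕0⊕1⊕1 = 0
s8: b8⊕b9⊕b10⊕b11⊕b12⊕b13⊕b14⊕b15⊕b24⊕b25⊕b26⊕b27⊕b28⊕b29⊕b30⊕b31 = 0⊕1⊕1⊕1⊕1⊕0⊕0⊕0⊕1⊕0⊕0⊕1⊕0⊕0⊕1⊕1 = 0
s16: b16⊕b17⊕b18⊕b19⊕b20⊕b21⊕b22⊕b23⊕b24⊕b25⊕b26⊕b27⊕b28⊕b29⊕b30⊕b31 = 0⊕1⊕1⊕0⊕0⊕1⊕1⊕0⊕1⊕0⊕0⊕1⊕0⊕0⊕1⊕1 = 0
Syndrome (s16...s1) = 00000 → position 0 (no error).

0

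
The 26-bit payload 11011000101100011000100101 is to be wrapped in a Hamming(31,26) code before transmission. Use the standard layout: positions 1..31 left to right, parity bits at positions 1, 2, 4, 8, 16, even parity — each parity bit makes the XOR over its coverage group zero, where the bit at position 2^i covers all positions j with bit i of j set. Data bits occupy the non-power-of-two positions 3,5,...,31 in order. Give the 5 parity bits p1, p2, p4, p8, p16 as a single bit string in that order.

Place data bits at non-power-of-two positions: b3=1, b5=1, b6=0, b7=1, b9=1, b10=0, b11=0, b12=0, b13=1, b14=0, b15=1, b17=1, b18=0, b19=0, b20=0, b21=1, b22=1, b23=0, b24=0, b25=0, b26=1, b27=0, b28=0, b29=1, b30=0, b31=1.
p1 = XOR of data positions {3,5,7,9,11,13,15,17,19,21,23,25,27,29,31} = 1⊕1⊕1⊕1⊕0⊕1⊕1⊕1⊕0⊕1⊕0⊕0⊕0⊕1⊕1 = 0
p2 = XOR of data positions {3,6,7,10,11,14,15,18,19,22,23,26,27,30,31} = 1⊕0⊕1⊕0⊕0⊕0⊕1⊕0⊕0⊕1⊕0⊕1⊕0⊕0⊕1 = 0
p4 = XOR of data positions {5,6,7,12,13,14,15,20,21,22,23,28,29,30,31} = 1⊕0⊕1⊕0⊕1⊕0⊕1⊕0⊕1⊕1⊕0⊕0⊕1⊕0⊕1 = 0
p8 = XOR of data positions {9,10,11,12,13,14,15,24,25,26,27,28,29,30,31} = 1⊕0⊕0⊕0⊕1⊕0⊕1⊕0⊕0⊕1⊕0⊕0⊕1⊕0⊕1 = 0
p16 = XOR of data positions {17,18,19,20,21,22,23,24,25,26,27,28,29,30,31} = 1⊕0⊕0⊕0⊕1⊕1⊕0⊕0⊕0⊕1⊕0⊕0⊕1⊕0⊕1 = 0
Parity bits p1,p2,p4,p8,p16 = 00000

00000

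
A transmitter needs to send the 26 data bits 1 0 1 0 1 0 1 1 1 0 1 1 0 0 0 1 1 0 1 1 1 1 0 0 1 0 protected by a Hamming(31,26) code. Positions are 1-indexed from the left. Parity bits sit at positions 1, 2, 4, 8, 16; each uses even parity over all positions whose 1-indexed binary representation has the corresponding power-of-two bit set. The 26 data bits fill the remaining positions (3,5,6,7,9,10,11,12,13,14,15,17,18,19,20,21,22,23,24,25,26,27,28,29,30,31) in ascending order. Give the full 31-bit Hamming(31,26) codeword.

Place data bits at non-power-of-two positions: b3=1, b5=0, b6=1, b7=0, b9=1, b10=0, b11=1, b12=1, b13=1, b14=0, b15=1, b17=1, b18=0, b19=0, b20=0, b21=1, b22=1, b23=0, b24=1, b25=1, b26=1, b27=1, b28=0, b29=0, b30=1, b31=0.
p1 = XOR of data positions {3,5,7,9,11,13,15,17,19,21,23,25,27,29,31} = 1⊕0⊕0⊕1⊕1⊕1⊕1⊕1⊕0⊕1⊕0⊕1⊕1⊕0⊕0 = 1
p2 = XOR of data positions {3,6,7,10,11,14,15,18,19,22,23,26,27,30,31} = 1⊕1⊕0⊕0⊕1⊕0⊕1⊕0⊕0⊕1⊕0⊕1⊕1⊕1⊕0 = 0
p4 = XOR of data positions {5,6,7,12,13,14,15,20,21,22,23,28,29,30,31} = 0⊕1⊕0⊕1⊕1⊕0⊕1⊕0⊕1⊕1⊕0⊕0⊕0⊕1⊕0 = 1
p8 = XOR of data positions {9,10,11,12,13,14,15,24,25,26,27,28,29,30,31} = 1⊕0⊕1⊕1⊕1⊕0⊕1⊕1⊕1⊕1⊕1⊕0⊕0⊕1⊕0 = 0
p16 = XOR of data positions {17,18,19,20,21,22,23,24,25,26,27,28,29,30,31} = 1⊕0⊕0⊕0⊕1⊕1⊕0⊕1⊕1⊕1⊕1⊕0⊕0⊕1⊕0 = 0
Codeword b1..b31 = 1011010010111010100011011110010

1011010010111010100011011110010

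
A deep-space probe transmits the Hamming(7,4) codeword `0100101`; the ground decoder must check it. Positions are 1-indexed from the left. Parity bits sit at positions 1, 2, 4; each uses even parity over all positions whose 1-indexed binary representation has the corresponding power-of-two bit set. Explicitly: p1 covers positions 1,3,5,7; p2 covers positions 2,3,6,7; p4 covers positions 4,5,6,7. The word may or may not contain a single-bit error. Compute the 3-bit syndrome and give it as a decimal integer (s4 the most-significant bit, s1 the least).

0

s1: b1⊕b3⊕b5⊕b7 = 0⊕0⊕1⊕1 = 0
s2: b2⊕b3⊕b6⊕b7 = 1⊕0⊕0⊕1 = 0
s4: b4⊕b5⊕b6⊕b7 = 0⊕1⊕0⊕1 = 0
Syndrome (s4...s1) = 000 → position 0 (no error).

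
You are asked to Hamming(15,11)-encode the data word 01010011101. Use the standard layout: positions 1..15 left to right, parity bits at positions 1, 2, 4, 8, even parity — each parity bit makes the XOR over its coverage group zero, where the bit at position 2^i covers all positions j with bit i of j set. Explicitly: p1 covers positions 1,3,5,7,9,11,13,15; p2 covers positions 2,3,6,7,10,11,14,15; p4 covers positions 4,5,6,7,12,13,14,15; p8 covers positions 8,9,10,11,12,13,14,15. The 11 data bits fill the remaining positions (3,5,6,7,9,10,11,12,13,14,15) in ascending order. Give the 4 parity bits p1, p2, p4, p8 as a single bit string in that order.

1110

Place data bits at non-power-of-two positions: b3=0, b5=1, b6=0, b7=1, b9=0, b10=0, b11=1, b12=1, b13=1, b14=0, b15=1.
p1 = XOR of data positions {3,5,7,9,11,13,15} = 0⊕1⊕1⊕0⊕1⊕1⊕1 = 1
p2 = XOR of data positions {3,6,7,10,11,14,15} = 0⊕0⊕1⊕0⊕1⊕0⊕1 = 1
p4 = XOR of data positions {5,6,7,12,13,14,15} = 1⊕0⊕1⊕1⊕1⊕0⊕1 = 1
p8 = XOR of data positions {9,10,11,12,13,14,15} = 0⊕0⊕1⊕1⊕1⊕0⊕1 = 0
Parity bits p1,p2,p4,p8 = 1110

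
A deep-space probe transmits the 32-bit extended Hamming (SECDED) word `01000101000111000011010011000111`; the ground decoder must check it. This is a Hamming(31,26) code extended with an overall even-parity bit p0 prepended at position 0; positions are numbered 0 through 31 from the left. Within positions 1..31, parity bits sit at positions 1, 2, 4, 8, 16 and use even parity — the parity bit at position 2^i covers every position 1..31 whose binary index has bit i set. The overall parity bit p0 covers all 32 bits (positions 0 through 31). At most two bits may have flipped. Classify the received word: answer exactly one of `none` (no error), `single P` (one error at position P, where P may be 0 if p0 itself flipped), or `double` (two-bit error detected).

s1: b1⊕b3⊕b5⊕b7⊕b9⊕b11⊕b13⊕b15⊕b17⊕b19⊕b21⊕b23⊕b25⊕b27⊕b29⊕b31 = 1⊕0⊕1⊕1⊕0⊕1⊕1⊕0⊕0⊕1⊕1⊕0⊕1⊕0⊕1⊕1 = 0
s2: b2⊕b3⊕b6⊕b7⊕b10⊕b11⊕b14⊕b15⊕b18⊕b19⊕b22⊕b23⊕b26⊕b27⊕b30⊕b31 = 0⊕0⊕0⊕1⊕0⊕1⊕0⊕0⊕1⊕1⊕0⊕0⊕0⊕0⊕1⊕1 = 0
s4: b4⊕b5⊕b6⊕b7⊕b12⊕b13⊕b14⊕b15⊕b20⊕b21⊕b22⊕b23⊕b28⊕b29⊕b30⊕b31 = 0⊕1⊕0⊕1⊕1⊕1⊕0⊕0⊕0⊕1⊕0⊕0⊕0⊕1⊕1⊕1 = 0
s8: b8⊕b9⊕b10⊕b11⊕b12⊕b13⊕b14⊕b15⊕b24⊕b25⊕b26⊕b27⊕b28⊕b29⊕b30⊕b31 = 0⊕0⊕0⊕1⊕1⊕1⊕0⊕0⊕1⊕1⊕0⊕0⊕0⊕1⊕1⊕1 = 0
s16: b16⊕b17⊕b18⊕b19⊕b20⊕b21⊕b22⊕b23⊕b24⊕b25⊕b26⊕b27⊕b28⊕b29⊕b30⊕b31 = 0⊕0⊕1⊕1⊕0⊕1⊕0⊕0⊕1⊕1⊕0⊕0⊕0⊕1⊕1⊕1 = 0
Syndrome (s16...s1) = 00000 → position 0 (no error).
Overall parity (XOR of all 32 bits, including p0): 0⊕1⊕0⊕0⊕0⊕1⊕0⊕1⊕0⊕0⊕0⊕1⊕1⊕1⊕0⊕0⊕0⊕0⊕1⊕1⊕0⊕1⊕0⊕0⊕1⊕1⊕0⊕0⊕0⊕1⊕1⊕1 = 0
Overall=0, syndrome position=0 → no error.

none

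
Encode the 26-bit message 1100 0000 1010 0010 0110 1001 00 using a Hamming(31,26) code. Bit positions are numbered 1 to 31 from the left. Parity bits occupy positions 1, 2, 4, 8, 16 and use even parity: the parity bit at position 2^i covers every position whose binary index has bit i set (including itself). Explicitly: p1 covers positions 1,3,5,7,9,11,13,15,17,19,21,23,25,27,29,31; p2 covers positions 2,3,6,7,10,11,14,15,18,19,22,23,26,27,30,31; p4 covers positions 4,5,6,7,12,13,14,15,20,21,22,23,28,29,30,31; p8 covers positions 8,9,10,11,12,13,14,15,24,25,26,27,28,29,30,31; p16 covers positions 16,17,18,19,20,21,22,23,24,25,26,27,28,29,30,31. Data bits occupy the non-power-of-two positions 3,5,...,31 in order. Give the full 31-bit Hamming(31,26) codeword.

Place data bits at non-power-of-two positions: b3=1, b5=1, b6=0, b7=0, b9=0, b10=0, b11=0, b12=0, b13=1, b14=0, b15=1, b17=0, b18=0, b19=0, b20=1, b21=0, b22=0, b23=1, b24=1, b25=0, b26=1, b27=0, b28=0, b29=1, b30=0, b31=0.
p1 = XOR of data positions {3,5,7,9,11,13,15,17,19,21,23,25,27,29,31} = 1⊕1⊕0⊕0⊕0⊕1⊕1⊕0⊕0⊕0⊕1⊕0⊕0⊕1⊕0 = 0
p2 = XOR of data positions {3,6,7,10,11,14,15,18,19,22,23,26,27,30,31} = 1⊕0⊕0⊕0⊕0⊕0⊕1⊕0⊕0⊕0⊕1⊕1⊕0⊕0⊕0 = 0
p4 = XOR of data positions {5,6,7,12,13,14,15,20,21,22,23,28,29,30,31} = 1⊕0⊕0⊕0⊕1⊕0⊕1⊕1⊕0⊕0⊕1⊕0⊕1⊕0⊕0 = 0
p8 = XOR of data positions {9,10,11,12,13,14,15,24,25,26,27,28,29,30,31} = 0⊕0⊕0⊕0⊕1⊕0⊕1⊕1⊕0⊕1⊕0⊕0⊕1⊕0⊕0 = 1
p16 = XOR of data positions {17,18,19,20,21,22,23,24,25,26,27,28,29,30,31} = 0⊕0⊕0⊕1⊕0⊕0⊕1⊕1⊕0⊕1⊕0⊕0⊕1⊕0⊕0 = 1
Codeword b1..b31 = 0010100100001011000100110100100

0010100100001011000100110100100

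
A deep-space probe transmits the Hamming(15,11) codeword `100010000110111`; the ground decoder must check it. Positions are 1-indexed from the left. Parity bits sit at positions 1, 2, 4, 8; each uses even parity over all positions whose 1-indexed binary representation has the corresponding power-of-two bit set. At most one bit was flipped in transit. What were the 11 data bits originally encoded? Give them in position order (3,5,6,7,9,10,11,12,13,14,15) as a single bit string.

s1: b1⊕b3⊕b5⊕b7⊕b9⊕b11⊕b13⊕b15 = 1⊕0⊕1⊕0⊕0⊕1⊕1⊕1 = 1
s2: b2⊕b3⊕b6⊕b7⊕b10⊕b11⊕b14⊕b15 = 0⊕0⊕0⊕0⊕1⊕1⊕1⊕1 = 0
s4: b4⊕b5⊕b6⊕b7⊕b12⊕b13⊕b14⊕b15 = 0⊕1⊕0⊕0⊕0⊕1⊕1⊕1 = 0
s8: b8⊕b9⊕b10⊕b11⊕b12⊕b13⊕b14⊕b15 = 0⊕0⊕1⊕1⊕0⊕1⊕1⊕1 = 1
Syndrome (s8...s1) = 1001 → position 9.
Flip bit 9: corrected codeword = 100010001110111
Data bits at positions 3,5,6,7,9,10,11,12,13,14,15: 01001110111

01001110111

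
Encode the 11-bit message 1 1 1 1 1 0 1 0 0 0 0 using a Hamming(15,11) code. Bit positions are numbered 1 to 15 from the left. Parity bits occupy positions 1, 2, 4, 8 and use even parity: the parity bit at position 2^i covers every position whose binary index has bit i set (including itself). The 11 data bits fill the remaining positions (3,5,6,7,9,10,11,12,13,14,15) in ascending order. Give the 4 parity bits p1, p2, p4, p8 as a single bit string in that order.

1010

Place data bits at non-power-of-two positions: b3=1, b5=1, b6=1, b7=1, b9=1, b10=0, b11=1, b12=0, b13=0, b14=0, b15=0.
p1 = XOR of data positions {3,5,7,9,11,13,15} = 1⊕1⊕1⊕1⊕1⊕0⊕0 = 1
p2 = XOR of data positions {3,6,7,10,11,14,15} = 1⊕1⊕1⊕0⊕1⊕0⊕0 = 0
p4 = XOR of data positions {5,6,7,12,13,14,15} = 1⊕1⊕1⊕0⊕0⊕0⊕0 = 1
p8 = XOR of data positions {9,10,11,12,13,14,15} = 1⊕0⊕1⊕0⊕0⊕0⊕0 = 0
Parity bits p1,p2,p4,p8 = 1010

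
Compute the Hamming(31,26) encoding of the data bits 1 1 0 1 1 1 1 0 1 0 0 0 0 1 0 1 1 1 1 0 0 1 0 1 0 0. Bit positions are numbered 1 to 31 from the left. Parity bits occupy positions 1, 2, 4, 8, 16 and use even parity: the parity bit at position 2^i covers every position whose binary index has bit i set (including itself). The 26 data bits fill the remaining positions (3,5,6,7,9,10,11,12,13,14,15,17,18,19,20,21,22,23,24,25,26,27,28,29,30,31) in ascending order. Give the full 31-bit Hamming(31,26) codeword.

1011101111101001001011110010100

Place data bits at non-power-of-two positions: b3=1, b5=1, b6=0, b7=1, b9=1, b10=1, b11=1, b12=0, b13=1, b14=0, b15=0, b17=0, b18=0, b19=1, b20=0, b21=1, b22=1, b23=1, b24=1, b25=0, b26=0, b27=1, b28=0, b29=1, b30=0, b31=0.
p1 = XOR of data positions {3,5,7,9,11,13,15,17,19,21,23,25,27,29,31} = 1⊕1⊕1⊕1⊕1⊕1⊕0⊕0⊕1⊕1⊕1⊕0⊕1⊕1⊕0 = 1
p2 = XOR of data positions {3,6,7,10,11,14,15,18,19,22,23,26,27,30,31} = 1⊕0⊕1⊕1⊕1⊕0⊕0⊕0⊕1⊕1⊕1⊕0⊕1⊕0⊕0 = 0
p4 = XOR of data positions {5,6,7,12,13,14,15,20,21,22,23,28,29,30,31} = 1⊕0⊕1⊕0⊕1⊕0⊕0⊕0⊕1⊕1⊕1⊕0⊕1⊕0⊕0 = 1
p8 = XOR of data positions {9,10,11,12,13,14,15,24,25,26,27,28,29,30,31} = 1⊕1⊕1⊕0⊕1⊕0⊕0⊕1⊕0⊕0⊕1⊕0⊕1⊕0⊕0 = 1
p16 = XOR of data positions {17,18,19,20,21,22,23,24,25,26,27,28,29,30,31} = 0⊕0⊕1⊕0⊕1⊕1⊕1⊕1⊕0⊕0⊕1⊕0⊕1⊕0⊕0 = 1
Codeword b1..b31 = 1011101111101001001011110010100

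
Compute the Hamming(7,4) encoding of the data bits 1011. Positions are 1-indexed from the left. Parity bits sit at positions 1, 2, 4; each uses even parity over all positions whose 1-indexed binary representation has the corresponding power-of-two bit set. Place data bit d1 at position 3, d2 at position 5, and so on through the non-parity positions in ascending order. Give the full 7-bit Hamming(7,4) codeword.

Place data bits at non-power-of-two positions: b3=1, b5=0, b6=1, b7=1.
p1 = XOR of data positions {3,5,7} = 1⊕0⊕1 = 0
p2 = XOR of data positions {3,6,7} = 1⊕1⊕1 = 1
p4 = XOR of data positions {5,6,7} = 0⊕1⊕1 = 0
Codeword b1..b7 = 0110011

0110011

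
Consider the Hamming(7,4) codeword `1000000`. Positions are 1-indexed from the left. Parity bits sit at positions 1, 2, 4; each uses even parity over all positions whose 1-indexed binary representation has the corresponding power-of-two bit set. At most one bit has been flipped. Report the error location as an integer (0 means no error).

1

s1: b1⊕b3⊕b5⊕b7 = 1⊕0⊕0⊕0 = 1
s2: b2⊕b3⊕b6⊕b7 = 0⊕0⊕0⊕0 = 0
s4: b4⊕b5⊕b6⊕b7 = 0⊕0⊕0⊕0 = 0
Syndrome (s4...s1) = 001 → position 1.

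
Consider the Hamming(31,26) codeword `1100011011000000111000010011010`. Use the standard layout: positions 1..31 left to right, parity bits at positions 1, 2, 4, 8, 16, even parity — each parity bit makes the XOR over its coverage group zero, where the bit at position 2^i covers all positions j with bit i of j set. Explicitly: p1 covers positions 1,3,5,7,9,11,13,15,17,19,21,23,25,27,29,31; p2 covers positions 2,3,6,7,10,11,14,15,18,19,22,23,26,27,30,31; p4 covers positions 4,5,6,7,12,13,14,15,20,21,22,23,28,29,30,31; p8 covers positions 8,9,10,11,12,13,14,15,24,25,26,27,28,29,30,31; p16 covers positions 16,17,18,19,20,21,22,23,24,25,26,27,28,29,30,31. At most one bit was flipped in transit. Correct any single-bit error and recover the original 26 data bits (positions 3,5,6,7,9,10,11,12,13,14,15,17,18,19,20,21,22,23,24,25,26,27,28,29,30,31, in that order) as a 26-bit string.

00111100000111000010011010

s1: b1⊕b3⊕b5⊕b7⊕b9⊕b11⊕b13⊕b15⊕b17⊕b19⊕b21⊕b23⊕b25⊕b27⊕b29⊕b31 = 1⊕0⊕0⊕1⊕1⊕0⊕0⊕0⊕1⊕1⊕0⊕0⊕0⊕1⊕0⊕0 = 0
s2: b2⊕b3⊕b6⊕b7⊕b10⊕b11⊕b14⊕b15⊕b18⊕b19⊕b22⊕b23⊕b26⊕b27⊕b30⊕b31 = 1⊕0⊕1⊕1⊕1⊕0⊕0⊕0⊕1⊕1⊕0⊕0⊕0⊕1⊕1⊕0 = 0
s4: b4⊕b5⊕b6⊕b7⊕b12⊕b13⊕b14⊕b15⊕b20⊕b21⊕b22⊕b23⊕b28⊕b29⊕b30⊕b31 = 0⊕0⊕1⊕1⊕0⊕0⊕0⊕0⊕0⊕0⊕0⊕0⊕1⊕0⊕1⊕0 = 0
s8: b8⊕b9⊕b10⊕b11⊕b12⊕b13⊕b14⊕b15⊕b24⊕b25⊕b26⊕b27⊕b28⊕b29⊕b30⊕b31 = 0⊕1⊕1⊕0⊕0⊕0⊕0⊕0⊕1⊕0⊕0⊕1⊕1⊕0⊕1⊕0 = 0
s16: b16⊕b17⊕b18⊕b19⊕b20⊕b21⊕b22⊕b23⊕b24⊕b25⊕b26⊕b27⊕b28⊕b29⊕b30⊕b31 = 0⊕1⊕1⊕1⊕0⊕0⊕0⊕0⊕1⊕0⊕0⊕1⊕1⊕0⊕1⊕0 = 1
Syndrome (s16...s1) = 10000 → position 16.
Flip bit 16: corrected codeword = 1100011011000001111000010011010
Data bits at positions 3,5,6,7,9,10,11,12,13,14,15,17,18,19,20,21,22,23,24,25,26,27,28,29,30,31: 00111100000111000010011010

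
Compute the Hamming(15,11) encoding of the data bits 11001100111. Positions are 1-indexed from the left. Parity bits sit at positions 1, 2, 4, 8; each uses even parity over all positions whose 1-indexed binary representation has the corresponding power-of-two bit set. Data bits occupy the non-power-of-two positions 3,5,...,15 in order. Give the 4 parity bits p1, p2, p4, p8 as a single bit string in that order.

Place data bits at non-power-of-two positions: b3=1, b5=1, b6=0, b7=0, b9=1, b10=1, b11=0, b12=0, b13=1, b14=1, b15=1.
p1 = XOR of data positions {3,5,7,9,11,13,15} = 1⊕1⊕0⊕1⊕0⊕1⊕1 = 1
p2 = XOR of data positions {3,6,7,10,11,14,15} = 1⊕0⊕0⊕1⊕0⊕1⊕1 = 0
p4 = XOR of data positions {5,6,7,12,13,14,15} = 1⊕0⊕0⊕0⊕1⊕1⊕1 = 0
p8 = XOR of data positions {9,10,11,12,13,14,15} = 1⊕1⊕0⊕0⊕1⊕1⊕1 = 1
Parity bits p1,p2,p4,p8 = 1001

1001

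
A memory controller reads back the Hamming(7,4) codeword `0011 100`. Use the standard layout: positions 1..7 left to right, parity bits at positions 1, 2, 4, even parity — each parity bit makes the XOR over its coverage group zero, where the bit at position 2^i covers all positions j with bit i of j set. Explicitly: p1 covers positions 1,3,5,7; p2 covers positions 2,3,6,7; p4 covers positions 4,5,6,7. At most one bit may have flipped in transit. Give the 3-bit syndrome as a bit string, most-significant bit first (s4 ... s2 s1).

s1: b1⊕b3⊕b5⊕b7 = 0⊕1⊕1⊕0 = 0
s2: b2⊕b3⊕b6⊕b7 = 0⊕1⊕0⊕0 = 1
s4: b4⊕b5⊕b6⊕b7 = 1⊕1⊕0⊕0 = 0
Syndrome (s4...s1) = 010 → position 2.

010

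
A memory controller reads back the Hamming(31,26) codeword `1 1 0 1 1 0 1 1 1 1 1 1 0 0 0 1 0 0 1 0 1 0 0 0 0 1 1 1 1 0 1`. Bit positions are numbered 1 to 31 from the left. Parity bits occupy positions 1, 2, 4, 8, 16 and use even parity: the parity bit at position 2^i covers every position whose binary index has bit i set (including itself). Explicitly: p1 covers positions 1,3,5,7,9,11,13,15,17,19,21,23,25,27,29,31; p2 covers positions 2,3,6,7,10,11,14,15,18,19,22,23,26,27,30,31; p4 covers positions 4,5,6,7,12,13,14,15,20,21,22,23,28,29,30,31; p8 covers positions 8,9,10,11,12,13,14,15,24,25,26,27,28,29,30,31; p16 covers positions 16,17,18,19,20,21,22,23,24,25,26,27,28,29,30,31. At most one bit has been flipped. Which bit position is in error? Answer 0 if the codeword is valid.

0

s1: b1⊕b3⊕b5⊕b7⊕b9⊕b11⊕b13⊕b15⊕b17⊕b19⊕b21⊕b23⊕b25⊕b27⊕b29⊕b31 = 1⊕0⊕1⊕1⊕1⊕1⊕0⊕0⊕0⊕1⊕1⊕0⊕0⊕1⊕1⊕1 = 0
s2: b2⊕b3⊕b6⊕b7⊕b10⊕b11⊕b14⊕b15⊕b18⊕b19⊕b22⊕b23⊕b26⊕b27⊕b30⊕b31 = 1⊕0⊕0⊕1⊕1⊕1⊕0⊕0⊕0⊕1⊕0⊕0⊕1⊕1⊕0⊕1 = 0
s4: b4⊕b5⊕b6⊕b7⊕b12⊕b13⊕b14⊕b15⊕b20⊕b21⊕b22⊕b23⊕b28⊕b29⊕b30⊕b31 = 1⊕1⊕0⊕1⊕1⊕0⊕0⊕0⊕0⊕1⊕0⊕0⊕1⊕1⊕0⊕1 = 0
s8: b8⊕b9⊕b10⊕b11⊕b12⊕b13⊕b14⊕b15⊕b24⊕b25⊕b26⊕b27⊕b28⊕b29⊕b30⊕b31 = 1⊕1⊕1⊕1⊕1⊕0⊕0⊕0⊕0⊕0⊕1⊕1⊕1⊕1⊕0⊕1 = 0
s16: b16⊕b17⊕b18⊕b19⊕b20⊕b21⊕b22⊕b23⊕b24⊕b25⊕b26⊕b27⊕b28⊕b29⊕b30⊕b31 = 1⊕0⊕0⊕1⊕0⊕1⊕0⊕0⊕0⊕0⊕1⊕1⊕1⊕1⊕0⊕1 = 0
Syndrome (s16...s1) = 00000 → position 0 (no error).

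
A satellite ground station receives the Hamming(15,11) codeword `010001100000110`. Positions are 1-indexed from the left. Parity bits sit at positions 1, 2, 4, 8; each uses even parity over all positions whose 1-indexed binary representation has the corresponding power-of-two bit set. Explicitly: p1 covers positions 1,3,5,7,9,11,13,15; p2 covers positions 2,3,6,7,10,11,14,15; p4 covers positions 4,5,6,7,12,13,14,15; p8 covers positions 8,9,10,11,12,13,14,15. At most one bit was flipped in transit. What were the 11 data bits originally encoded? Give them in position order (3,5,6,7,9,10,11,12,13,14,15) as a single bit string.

00110000110

s1: b1⊕b3⊕b5⊕b7⊕b9⊕b11⊕b13⊕b15 = 0⊕0⊕0⊕1⊕0⊕0⊕1⊕0 = 0
s2: b2⊕b3⊕b6⊕b7⊕b10⊕b11⊕b14⊕b15 = 1⊕0⊕1⊕1⊕0⊕0⊕1⊕0 = 0
s4: b4⊕b5⊕b6⊕b7⊕b12⊕b13⊕b14⊕b15 = 0⊕0⊕1⊕1⊕0⊕1⊕1⊕0 = 0
s8: b8⊕b9⊕b10⊕b11⊕b12⊕b13⊕b14⊕b15 = 0⊕0⊕0⊕0⊕0⊕1⊕1⊕0 = 0
Syndrome (s8...s1) = 0000 → position 0 (no error).
No correction needed.
Data bits at positions 3,5,6,7,9,10,11,12,13,14,15: 00110000110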